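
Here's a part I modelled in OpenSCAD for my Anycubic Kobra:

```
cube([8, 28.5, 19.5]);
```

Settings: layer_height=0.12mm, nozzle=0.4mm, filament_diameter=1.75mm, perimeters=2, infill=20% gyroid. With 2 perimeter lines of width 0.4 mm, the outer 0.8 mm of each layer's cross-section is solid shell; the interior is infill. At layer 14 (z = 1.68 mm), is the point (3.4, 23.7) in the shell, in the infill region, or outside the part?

infill

At z = 1.68 mm: the cube (footprint 8×28.5) is included at this height. Overall, the cross-section is a single solid region. The nearest boundary edge runs (0.00, 28.50)→(0.00, 0.00); distance from the point to it = 3.40 mm. The point is inside the cross-section and 3.40 mm from the nearest boundary — more than the 0.8 mm shell width (2 × 0.4), so it's in the infill interior.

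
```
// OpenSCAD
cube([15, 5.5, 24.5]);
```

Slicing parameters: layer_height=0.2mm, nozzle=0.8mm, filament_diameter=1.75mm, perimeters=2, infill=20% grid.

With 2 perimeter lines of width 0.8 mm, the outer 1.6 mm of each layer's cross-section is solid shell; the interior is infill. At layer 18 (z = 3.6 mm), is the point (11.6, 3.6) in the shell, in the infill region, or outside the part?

At z = 3.6 mm: the 15×5.5 cube contributes its full rectangle. Overall, the cross-section is a single solid region. The nearest boundary edge runs (15.00, 5.50)→(0.00, 5.50); distance from the point to it = 1.90 mm. The point is inside the cross-section and 1.90 mm from the nearest boundary — more than the 1.6 mm shell width (2 × 0.8), so it's in the infill interior.

infill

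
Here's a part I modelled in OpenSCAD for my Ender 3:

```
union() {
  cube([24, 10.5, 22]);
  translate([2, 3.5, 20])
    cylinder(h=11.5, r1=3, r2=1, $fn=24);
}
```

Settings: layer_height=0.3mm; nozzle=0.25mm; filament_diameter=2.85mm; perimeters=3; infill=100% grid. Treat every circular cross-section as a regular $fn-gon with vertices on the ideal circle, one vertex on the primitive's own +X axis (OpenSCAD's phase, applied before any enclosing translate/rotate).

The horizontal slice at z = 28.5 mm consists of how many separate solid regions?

1

At z = 28.5 mm: the cube does not reach this height (z outside [0, 22]); the cone at (2, 3.5) contributes a regular 24-gon of circumradius 1.522 (interpolated between r1=3 and r2=1 at t=0.739); Combining (union): only the cone at (2, 3.5) is present, so the union is just that shape — 1 connected region. The result has 1 disconnected region.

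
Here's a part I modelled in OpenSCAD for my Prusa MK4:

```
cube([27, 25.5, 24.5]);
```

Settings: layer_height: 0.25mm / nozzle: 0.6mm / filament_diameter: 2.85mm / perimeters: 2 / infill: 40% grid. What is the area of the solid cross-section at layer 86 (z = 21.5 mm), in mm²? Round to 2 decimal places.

At z = 21.5 mm: the cube (footprint 27×25.5) is included at this height (area 688.50 mm²). Overall, the cross-section is a single solid region. Net area = 688.50 mm².

688.50 mm²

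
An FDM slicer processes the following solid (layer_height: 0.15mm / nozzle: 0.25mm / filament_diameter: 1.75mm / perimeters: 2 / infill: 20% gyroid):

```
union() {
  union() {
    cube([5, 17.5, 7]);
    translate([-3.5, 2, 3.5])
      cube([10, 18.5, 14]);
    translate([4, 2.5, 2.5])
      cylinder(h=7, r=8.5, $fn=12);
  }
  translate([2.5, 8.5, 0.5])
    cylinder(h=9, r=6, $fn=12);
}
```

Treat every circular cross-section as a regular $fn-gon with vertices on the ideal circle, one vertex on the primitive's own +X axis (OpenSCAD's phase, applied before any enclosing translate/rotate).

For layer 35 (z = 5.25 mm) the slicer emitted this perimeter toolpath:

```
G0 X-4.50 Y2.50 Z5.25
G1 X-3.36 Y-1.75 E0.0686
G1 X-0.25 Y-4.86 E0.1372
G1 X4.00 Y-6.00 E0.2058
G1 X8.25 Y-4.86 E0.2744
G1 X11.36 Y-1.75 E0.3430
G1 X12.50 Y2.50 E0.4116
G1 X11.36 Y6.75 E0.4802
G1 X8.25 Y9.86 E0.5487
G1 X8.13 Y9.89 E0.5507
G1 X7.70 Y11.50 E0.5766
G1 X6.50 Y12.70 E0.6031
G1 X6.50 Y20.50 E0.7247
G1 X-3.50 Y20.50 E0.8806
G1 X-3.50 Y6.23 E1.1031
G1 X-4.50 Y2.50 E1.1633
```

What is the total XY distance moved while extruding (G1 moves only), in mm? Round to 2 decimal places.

Sum the Euclidean lengths of each G1 segment: total = 74.61 mm.

74.61 mm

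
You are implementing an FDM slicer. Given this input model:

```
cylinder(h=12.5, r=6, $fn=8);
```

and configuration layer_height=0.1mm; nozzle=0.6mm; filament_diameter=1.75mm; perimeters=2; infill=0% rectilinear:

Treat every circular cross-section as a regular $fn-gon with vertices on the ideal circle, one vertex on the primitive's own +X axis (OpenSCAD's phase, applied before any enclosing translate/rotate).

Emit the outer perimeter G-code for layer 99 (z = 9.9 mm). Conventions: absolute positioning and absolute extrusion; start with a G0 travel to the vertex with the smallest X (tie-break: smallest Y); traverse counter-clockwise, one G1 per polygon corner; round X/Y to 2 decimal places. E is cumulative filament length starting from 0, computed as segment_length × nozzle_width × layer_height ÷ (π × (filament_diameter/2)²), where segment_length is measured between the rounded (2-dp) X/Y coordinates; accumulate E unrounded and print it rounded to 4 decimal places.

G0 X-6.00 Y0.00 Z9.90
G1 X-4.24 Y-4.24 E0.1145
G1 X0.00 Y-6.00 E0.2290
G1 X4.24 Y-4.24 E0.3436
G1 X6.00 Y0.00 E0.4581
G1 X4.24 Y4.24 E0.5726
G1 X0.00 Y6.00 E0.6871
G1 X-4.24 Y4.24 E0.8016
G1 X-6.00 Y0.00 E0.9161

At z = 9.9 mm: the cylinder: section is a regular 8-gon, circumradius r=6. The outline is a single polygon with 8 vertices. Extrusion per mm of travel: 0.6 × 0.1 / (π × 0.875²) = 0.024945. Accumulating E over each segment gives final E = 0.9161.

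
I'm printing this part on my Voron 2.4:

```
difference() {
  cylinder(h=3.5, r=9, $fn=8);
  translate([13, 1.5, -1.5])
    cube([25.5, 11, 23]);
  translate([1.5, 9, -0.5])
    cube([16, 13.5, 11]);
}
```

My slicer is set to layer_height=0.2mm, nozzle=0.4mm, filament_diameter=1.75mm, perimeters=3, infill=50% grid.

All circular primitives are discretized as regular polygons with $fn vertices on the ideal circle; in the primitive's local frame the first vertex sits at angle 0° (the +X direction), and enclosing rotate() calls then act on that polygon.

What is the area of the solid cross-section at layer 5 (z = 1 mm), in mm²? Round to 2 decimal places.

At z = 1 mm: the r=9 cylinder contributes a regular 8-gon of circumradius 9 (area = (8/2)·9.000²·sin(360°/8) = 229.10 mm²); the cube at (13, 1.5) (footprint 25.5×11) is included at this height (area 280.50 mm²); the 16×13.5 cube at (1.5, 9) contributes its full rectangle (area 216.00 mm²); After the difference (first − rest): starting from the r=9 cylinder (229.10 mm²), the 25.5×11 cube at (13, 1.5) misses the remaining region (no effect); the 16×13.5 cube at (1.5, 9) misses the remaining region (no effect) — area = 229.10 mm². Overall, the cross-section is a single solid region. Net area = 229.10 mm².

229.10 mm²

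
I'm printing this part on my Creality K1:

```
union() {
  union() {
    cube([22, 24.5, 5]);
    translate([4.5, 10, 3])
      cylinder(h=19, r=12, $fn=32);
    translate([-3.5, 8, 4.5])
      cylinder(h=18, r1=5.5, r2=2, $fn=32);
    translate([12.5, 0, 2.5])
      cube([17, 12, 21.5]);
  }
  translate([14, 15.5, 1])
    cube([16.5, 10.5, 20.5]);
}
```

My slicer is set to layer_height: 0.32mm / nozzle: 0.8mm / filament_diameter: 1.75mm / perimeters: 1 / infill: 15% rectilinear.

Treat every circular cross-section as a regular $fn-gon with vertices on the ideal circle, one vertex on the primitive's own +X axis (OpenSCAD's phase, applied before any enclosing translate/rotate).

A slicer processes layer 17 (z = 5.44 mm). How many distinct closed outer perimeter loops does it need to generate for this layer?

1

At z = 5.44 mm: the cube is absent (z outside [0, 5]); the r=12 cylinder at (4.5, 10) contributes a regular 32-gon of circumradius 12; the cone at (-3.5, 8) contributes a regular 32-gon of circumradius 5.317 (interpolated between r1=5.5 and r2=2 at t=0.052); the cube at (12.5, 0) is present — its section is the full 17×12 rectangle; Combining (union): the regions partially overlap (shared area 110.21 mm²), so overlapping operands fuse into one piece — 1 connected region; the cube at (14, 15.5) is present — its section is the full 16.5×10.5 rectangle; Taking the union: the regions partially overlap (shared area 1.06 mm²), so overlapping operands fuse into one piece — 1 connected region. The result has 1 disconnected region.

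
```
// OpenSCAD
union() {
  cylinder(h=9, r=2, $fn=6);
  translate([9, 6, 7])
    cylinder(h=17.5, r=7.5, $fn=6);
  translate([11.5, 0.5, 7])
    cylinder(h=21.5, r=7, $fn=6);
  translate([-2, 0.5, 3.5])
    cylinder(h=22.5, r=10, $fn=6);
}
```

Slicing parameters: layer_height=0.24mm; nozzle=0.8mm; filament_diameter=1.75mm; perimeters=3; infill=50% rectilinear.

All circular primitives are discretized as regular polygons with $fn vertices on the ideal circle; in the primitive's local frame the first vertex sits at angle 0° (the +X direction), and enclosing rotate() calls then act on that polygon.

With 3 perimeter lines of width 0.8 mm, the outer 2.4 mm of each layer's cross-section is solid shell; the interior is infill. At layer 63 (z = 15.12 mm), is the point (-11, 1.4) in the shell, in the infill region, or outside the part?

At z = 15.12 mm: the cylinder is absent (z outside [0, 9]); the r=7.5 cylinder at (9, 6) gives a regular 6-gon of circumradius 7.5 (constant along its height); the r=7 cylinder at (11.5, 0.5) gives a regular 6-gon of circumradius 7 (constant along its height); the r=10 cylinder at (-2, 0.5) gives a regular 6-gon of circumradius 10 (constant along its height); Merging all regions: the regions partially overlap (shared area 88.47 mm²), so overlapping operands fuse into one piece — 1 connected region. Overall, the cross-section is a single solid region. The nearest boundary edge runs (-12.00, 0.50)→(-7.00, 9.16); distance from the point to it = 0.42 mm. The point is inside the cross-section, 0.42 mm from the nearest boundary — within the 2.4 mm shell band (3 × 0.8).

shell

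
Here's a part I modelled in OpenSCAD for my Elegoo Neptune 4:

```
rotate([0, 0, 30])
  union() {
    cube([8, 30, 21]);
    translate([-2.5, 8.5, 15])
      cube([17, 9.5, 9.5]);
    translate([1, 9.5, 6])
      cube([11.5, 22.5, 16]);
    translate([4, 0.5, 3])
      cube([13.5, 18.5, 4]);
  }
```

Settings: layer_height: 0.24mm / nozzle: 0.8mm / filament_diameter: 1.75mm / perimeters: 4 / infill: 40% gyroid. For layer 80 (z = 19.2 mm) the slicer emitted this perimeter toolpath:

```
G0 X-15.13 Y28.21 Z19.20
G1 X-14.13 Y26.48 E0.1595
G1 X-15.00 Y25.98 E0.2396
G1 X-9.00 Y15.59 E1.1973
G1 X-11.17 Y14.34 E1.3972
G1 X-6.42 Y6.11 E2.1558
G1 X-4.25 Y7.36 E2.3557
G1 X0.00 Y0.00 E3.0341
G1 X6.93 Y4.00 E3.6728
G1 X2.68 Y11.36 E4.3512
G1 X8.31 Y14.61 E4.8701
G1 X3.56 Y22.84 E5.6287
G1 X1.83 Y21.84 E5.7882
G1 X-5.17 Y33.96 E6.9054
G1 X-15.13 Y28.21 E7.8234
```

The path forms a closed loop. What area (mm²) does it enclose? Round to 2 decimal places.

402.59 mm²

Apply the shoelace formula to the sequence of (X, Y) vertices; enclosed area = 402.59 mm².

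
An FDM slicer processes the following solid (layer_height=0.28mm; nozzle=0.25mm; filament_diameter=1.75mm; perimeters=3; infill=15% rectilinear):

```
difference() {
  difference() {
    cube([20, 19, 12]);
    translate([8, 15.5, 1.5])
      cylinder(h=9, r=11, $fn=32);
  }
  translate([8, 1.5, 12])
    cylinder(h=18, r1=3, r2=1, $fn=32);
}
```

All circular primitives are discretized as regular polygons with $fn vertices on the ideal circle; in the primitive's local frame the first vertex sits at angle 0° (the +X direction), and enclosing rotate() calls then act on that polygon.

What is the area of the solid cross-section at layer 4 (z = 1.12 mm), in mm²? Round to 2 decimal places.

At z = 1.12 mm: the 20×19 cube contributes its full rectangle (area 380.00 mm²); the cylinder at (8, 15.5) is absent (z outside [1.5, 10.5]); After the difference (first − rest): none of the subtracted shapes is present at this height, so the 20×19 cube is unchanged — area = 380.00 mm²; the cone at (8, 1.5) is absent (z outside [12, 30]); After the difference (first − rest): none of the subtracted shapes is present at this height, so that combined region is unchanged — area = 380.00 mm². Overall, the cross-section is a single solid region. Net area = 380.00 mm².

380.00 mm²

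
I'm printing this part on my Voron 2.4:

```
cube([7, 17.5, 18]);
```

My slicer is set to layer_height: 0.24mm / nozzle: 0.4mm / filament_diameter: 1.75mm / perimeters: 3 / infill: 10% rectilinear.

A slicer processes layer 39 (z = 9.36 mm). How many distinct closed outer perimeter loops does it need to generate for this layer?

1

At z = 9.36 mm: the 7×17.5 cube contributes its full rectangle. The result has 1 disconnected region.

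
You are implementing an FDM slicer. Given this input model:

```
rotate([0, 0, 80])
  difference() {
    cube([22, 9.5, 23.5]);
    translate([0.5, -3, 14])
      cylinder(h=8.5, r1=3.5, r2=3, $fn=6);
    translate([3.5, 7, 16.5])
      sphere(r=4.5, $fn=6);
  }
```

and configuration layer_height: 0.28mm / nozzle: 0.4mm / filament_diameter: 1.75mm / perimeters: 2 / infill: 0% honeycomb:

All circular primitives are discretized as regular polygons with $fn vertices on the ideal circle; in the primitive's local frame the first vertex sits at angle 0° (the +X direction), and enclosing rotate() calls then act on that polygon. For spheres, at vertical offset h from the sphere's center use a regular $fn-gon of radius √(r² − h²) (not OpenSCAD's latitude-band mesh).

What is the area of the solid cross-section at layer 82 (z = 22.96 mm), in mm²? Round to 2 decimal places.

At z = 22.96 mm: the cube (footprint 22×9.5) is included at this height (area 209.00 mm²); the cone at (0.5, -3) does not reach this height (z outside [14, 22.5]); the sphere at (3.5, 7) is absent (|z−center|=6.460 > r=4.5); Subtracting the remaining from the first: none of the subtracted shapes is present at this height, so the 22×9.5 cube is unchanged — area = 209.00 mm²; (whole slice rotated 80° about Z — lengths, areas and connectivity unchanged). Overall, the cross-section is a single solid region. Net area = 209.00 mm².

209.00 mm²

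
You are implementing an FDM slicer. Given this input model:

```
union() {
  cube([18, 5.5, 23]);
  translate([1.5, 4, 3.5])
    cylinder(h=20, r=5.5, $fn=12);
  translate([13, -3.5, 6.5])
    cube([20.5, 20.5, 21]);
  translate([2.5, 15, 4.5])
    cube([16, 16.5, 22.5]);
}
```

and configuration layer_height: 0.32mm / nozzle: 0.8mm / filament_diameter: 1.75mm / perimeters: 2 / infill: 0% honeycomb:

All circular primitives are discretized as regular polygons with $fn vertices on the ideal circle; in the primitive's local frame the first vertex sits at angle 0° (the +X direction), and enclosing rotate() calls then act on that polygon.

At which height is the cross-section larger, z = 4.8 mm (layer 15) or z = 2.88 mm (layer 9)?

Layer 15 (z = 4.8): the 18×5.5 cube contributes its full rectangle (area 99.00 mm²); the r=5.5 cylinder at (1.5, 4) contributes a regular 12-gon of circumradius 5.5 (area = (12/2)·5.500²·sin(360°/12) = 90.75 mm²); the cube at (13, -3.5) does not reach this height (z outside [6.5, 27.5]); the cube at (2.5, 15) is present — its section is the full 16×16.5 rectangle (area 264.00 mm²); Taking the union: the regions partially overlap — summed areas 453.75 mm² minus the doubly-counted overlap 35.48 mm² gives 418.27 mm² — area = 418.27 mm². So its area = 418.27 mm². Layer 9 (z = 2.88): the cube (footprint 18×5.5) is included at this height (area 99.00 mm²); the cylinder at (1.5, 4) does not reach this height (z outside [3.5, 23.5]); the cube at (13, -3.5) does not reach this height (z outside [6.5, 27.5]); the cube at (2.5, 15) does not reach this height (z outside [4.5, 27]); Taking the union: only the 18×5.5 cube is present, so the union is just that shape — area = 99.00 mm². So its area = 99.00 mm². Layer 15 is larger (418.27 vs 99.00 mm²).

layer 15 (z = 4.8 mm)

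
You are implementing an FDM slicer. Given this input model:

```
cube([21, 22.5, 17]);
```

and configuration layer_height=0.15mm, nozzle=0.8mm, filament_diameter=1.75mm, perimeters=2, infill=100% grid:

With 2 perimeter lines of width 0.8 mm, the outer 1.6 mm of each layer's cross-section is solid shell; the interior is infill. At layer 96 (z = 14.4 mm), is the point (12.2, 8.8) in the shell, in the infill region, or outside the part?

infill

At z = 14.4 mm: the cube is present — its section is the full 21×22.5 rectangle. Overall, the cross-section is a single solid region. The nearest boundary edge runs (0.00, 0.00)→(21.00, 0.00); distance from the point to it = 8.80 mm. The point is inside the cross-section and 8.80 mm from the nearest boundary — more than the 1.6 mm shell width (2 × 0.8), so it's in the infill interior.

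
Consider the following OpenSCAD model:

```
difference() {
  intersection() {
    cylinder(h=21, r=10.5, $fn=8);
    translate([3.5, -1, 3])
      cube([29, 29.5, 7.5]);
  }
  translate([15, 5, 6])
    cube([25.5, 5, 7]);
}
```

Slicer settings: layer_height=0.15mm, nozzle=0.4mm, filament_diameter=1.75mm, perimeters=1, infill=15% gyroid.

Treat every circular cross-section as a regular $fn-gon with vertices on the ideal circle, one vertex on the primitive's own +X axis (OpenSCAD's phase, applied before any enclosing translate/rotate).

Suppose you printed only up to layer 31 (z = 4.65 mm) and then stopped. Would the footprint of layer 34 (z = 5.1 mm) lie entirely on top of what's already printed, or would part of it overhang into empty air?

entirely on top

Compare the two slices. At z = 4.65: the r=10.5 cylinder gives a regular 8-gon of circumradius 10.5 (constant along its height) (area = (8/2)·10.500²·sin(360°/8) = 311.83 mm²); the cube at (3.5, -1) (footprint 29×29.5) is included at this height (area 855.50 mm²); Taking the intersection: the 29×29.5 cube at (3.5, -1) partially overlaps the r=10.5 cylinder; clipping to the common part keeps 50.54 mm² — area = 50.54 mm²; the cube at (15, 5) is not intersected at this z (z outside [6, 13]); After the difference (first − rest): none of the subtracted shapes is present at this height, so that combined region is unchanged — area = 50.54 mm². At z = 5.1: the r=10.5 cylinder contributes a regular 8-gon of circumradius 10.5 (area = (8/2)·10.500²·sin(360°/8) = 311.83 mm²); the 29×29.5 cube at (3.5, -1) contributes its full rectangle (area 855.50 mm²); Keeping only the common overlap: the 29×29.5 cube at (3.5, -1) partially overlaps the r=10.5 cylinder; clipping to the common part keeps 50.54 mm² — area = 50.54 mm²; the cube at (15, 5) does not reach this height (z outside [6, 13]); After the difference (first − rest): none of the subtracted shapes is present at this height, so that combined region is unchanged — area = 50.54 mm². Checking containment: the cross-section at z = 5.1 is a subset of the cross-section at z = 4.65.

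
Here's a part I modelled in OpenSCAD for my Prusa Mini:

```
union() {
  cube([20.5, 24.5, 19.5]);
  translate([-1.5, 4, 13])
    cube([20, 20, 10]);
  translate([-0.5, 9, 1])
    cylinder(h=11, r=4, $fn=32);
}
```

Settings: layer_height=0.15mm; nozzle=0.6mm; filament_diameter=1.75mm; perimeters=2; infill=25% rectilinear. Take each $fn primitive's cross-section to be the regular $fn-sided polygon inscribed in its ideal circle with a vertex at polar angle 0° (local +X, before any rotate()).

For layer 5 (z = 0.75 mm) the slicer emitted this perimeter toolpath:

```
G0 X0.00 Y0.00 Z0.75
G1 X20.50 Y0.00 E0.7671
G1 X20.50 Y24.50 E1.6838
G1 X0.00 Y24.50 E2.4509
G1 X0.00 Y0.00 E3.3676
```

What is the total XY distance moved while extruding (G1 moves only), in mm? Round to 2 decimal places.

90.00 mm

Sum the Euclidean lengths of each G1 segment: total = 90.00 mm.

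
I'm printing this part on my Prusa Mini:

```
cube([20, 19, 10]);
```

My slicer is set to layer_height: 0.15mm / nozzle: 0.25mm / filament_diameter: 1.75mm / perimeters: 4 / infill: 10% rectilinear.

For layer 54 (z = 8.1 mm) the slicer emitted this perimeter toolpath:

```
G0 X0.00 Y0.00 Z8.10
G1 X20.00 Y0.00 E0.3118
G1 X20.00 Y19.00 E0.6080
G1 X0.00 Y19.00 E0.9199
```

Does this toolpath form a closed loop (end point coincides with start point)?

Start point (G0): (0.00, 0.00). End point (last G1): the path does not return to the start — open.

no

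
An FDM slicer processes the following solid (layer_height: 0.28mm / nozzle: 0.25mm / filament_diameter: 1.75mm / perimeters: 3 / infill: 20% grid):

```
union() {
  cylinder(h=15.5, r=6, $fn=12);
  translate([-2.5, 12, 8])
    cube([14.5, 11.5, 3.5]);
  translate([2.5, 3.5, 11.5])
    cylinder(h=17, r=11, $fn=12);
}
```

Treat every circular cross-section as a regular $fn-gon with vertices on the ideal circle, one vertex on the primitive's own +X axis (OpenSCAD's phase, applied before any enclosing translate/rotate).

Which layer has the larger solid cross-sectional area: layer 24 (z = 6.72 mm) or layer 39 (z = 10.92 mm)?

layer 39 (z = 10.92 mm)

Layer 24 (z = 6.72): the r=6 cylinder contributes a regular 12-gon of circumradius 6 (area = (12/2)·6.000²·sin(360°/12) = 108.00 mm²); the cube at (-2.5, 12) is absent (z outside [8, 11.5]); the cylinder at (2.5, 3.5) does not reach this height (z outside [11.5, 28.5]); Combining (union): only the r=6 cylinder is present, so the union is just that shape — area = 108.00 mm². So its area = 108.00 mm². Layer 39 (z = 10.92): the cylinder: section is a regular 12-gon, circumradius r=6 (area = (12/2)·6.000²·sin(360°/12) = 108.00 mm²); the 14.5×11.5 cube at (-2.5, 12) contributes its full rectangle (area 166.75 mm²); the cylinder at (2.5, 3.5) does not reach this height (z outside [11.5, 28.5]); Merging all regions: the 2 present regions are separate (no shared area or edge), so areas and boundary lengths simply add and each stays a separate island — area = 274.75 mm². So its area = 274.75 mm². Layer 39 is larger (274.75 vs 108.00 mm²).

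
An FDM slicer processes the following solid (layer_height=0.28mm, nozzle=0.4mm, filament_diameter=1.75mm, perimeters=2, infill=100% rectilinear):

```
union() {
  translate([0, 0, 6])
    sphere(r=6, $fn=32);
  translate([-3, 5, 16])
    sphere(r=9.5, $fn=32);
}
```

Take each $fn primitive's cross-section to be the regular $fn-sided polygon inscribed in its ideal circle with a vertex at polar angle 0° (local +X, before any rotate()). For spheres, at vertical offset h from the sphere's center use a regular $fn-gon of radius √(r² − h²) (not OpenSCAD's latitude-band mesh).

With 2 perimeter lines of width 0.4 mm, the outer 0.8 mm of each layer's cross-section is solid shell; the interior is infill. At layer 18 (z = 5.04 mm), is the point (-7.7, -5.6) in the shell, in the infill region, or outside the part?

At z = 5.04 mm: the sphere: section is a regular 32-gon, circumradius = √(r²−h²) = √(6²−0.96²) = 5.923; the sphere at (-3, 5) does not reach this height (|z−center|=10.960 > r=9.5); Taking the union: only the r=6 sphere is present, so the union is just that shape — 1 connected region. Overall, the cross-section is a single solid region. The nearest boundary edge runs (-4.92, -3.29)→(-4.19, -4.19); distance from the point to it = 3.61 mm. The point is not inside any of the regions above, so it lies outside the cross-section (3.61 mm from the nearest boundary).

outside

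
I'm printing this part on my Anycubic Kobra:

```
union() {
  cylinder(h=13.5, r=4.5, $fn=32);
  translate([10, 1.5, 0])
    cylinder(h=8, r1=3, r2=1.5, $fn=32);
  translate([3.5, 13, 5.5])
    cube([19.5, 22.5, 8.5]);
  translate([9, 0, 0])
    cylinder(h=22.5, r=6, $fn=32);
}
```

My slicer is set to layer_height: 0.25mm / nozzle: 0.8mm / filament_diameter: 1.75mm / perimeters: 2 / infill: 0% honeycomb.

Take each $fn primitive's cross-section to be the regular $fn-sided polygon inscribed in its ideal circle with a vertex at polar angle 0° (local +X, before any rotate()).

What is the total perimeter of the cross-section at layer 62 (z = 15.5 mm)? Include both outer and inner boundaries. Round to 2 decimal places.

37.64 mm

At z = 15.5 mm: the cylinder is absent (z outside [0, 13.5]); the cone at (10, 1.5) is absent (z outside [0, 8]); the cube at (3.5, 13) is absent (z outside [5.5, 14]); the r=6 cylinder at (9, 0) contributes a regular 32-gon of circumradius 6 (perimeter = 2·32·6.000·sin(180°/32) = 37.64 mm); Combining (union): only the r=6 cylinder at (9, 0) is present, so the union is just that shape — boundary = 37.64 mm. Overall, the cross-section is a single solid region. Total boundary length (outer) = 37.64 mm.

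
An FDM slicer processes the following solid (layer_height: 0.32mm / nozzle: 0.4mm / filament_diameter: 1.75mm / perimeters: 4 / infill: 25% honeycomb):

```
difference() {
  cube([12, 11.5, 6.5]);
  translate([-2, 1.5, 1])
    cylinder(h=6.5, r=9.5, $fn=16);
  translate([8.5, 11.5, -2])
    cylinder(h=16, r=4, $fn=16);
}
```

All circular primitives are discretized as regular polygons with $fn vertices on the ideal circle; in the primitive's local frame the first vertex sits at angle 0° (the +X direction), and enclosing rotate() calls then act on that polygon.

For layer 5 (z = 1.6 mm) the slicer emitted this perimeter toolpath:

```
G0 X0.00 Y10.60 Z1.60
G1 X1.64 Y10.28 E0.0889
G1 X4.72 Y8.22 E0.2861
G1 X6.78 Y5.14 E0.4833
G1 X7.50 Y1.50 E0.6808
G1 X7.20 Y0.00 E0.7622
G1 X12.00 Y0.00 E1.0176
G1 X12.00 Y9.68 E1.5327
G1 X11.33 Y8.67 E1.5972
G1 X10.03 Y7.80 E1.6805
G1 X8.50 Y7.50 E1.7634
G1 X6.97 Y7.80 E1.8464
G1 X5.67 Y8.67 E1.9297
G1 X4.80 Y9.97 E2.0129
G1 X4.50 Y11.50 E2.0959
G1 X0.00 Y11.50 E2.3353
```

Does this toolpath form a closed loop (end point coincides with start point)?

Start point (G0): (0.00, 10.60). End point (last G1): the path does not return to the start — open.

no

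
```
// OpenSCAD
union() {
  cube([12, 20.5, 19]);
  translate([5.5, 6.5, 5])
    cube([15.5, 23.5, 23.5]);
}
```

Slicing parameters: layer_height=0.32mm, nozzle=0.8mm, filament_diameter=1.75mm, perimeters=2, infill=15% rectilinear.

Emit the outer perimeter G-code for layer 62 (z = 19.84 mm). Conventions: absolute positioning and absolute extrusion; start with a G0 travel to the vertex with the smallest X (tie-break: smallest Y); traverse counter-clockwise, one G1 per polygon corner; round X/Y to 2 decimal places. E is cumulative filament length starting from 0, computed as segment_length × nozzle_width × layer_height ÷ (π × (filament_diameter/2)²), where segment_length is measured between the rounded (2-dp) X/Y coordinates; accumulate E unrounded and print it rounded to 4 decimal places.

G0 X5.50 Y6.50 Z19.84
G1 X21.00 Y6.50 E1.6497
G1 X21.00 Y30.00 E4.1509
G1 X5.50 Y30.00 E5.8006
G1 X5.50 Y6.50 E8.3017

At z = 19.84 mm: the cube is not intersected at this z (z outside [0, 19]); the cube at (5.5, 6.5) (footprint 15.5×23.5) is included at this height; Merging all regions: only the 15.5×23.5 cube at (5.5, 6.5) is present, so the union is just that shape — 1 connected region. The outline is a single polygon with 4 vertices. Extrusion per mm of travel: 0.8 × 0.32 / (π × 0.875²) = 0.106432. Accumulating E over each segment gives final E = 8.3017.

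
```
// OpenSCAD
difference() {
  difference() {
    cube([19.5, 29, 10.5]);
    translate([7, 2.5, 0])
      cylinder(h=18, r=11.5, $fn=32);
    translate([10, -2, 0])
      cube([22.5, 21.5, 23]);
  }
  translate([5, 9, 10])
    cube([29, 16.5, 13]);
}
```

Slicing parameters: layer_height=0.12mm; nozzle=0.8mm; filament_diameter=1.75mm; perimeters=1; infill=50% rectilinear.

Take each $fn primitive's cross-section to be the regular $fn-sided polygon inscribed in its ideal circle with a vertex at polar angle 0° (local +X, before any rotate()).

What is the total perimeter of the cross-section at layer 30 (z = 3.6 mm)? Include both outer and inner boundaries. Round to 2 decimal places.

72.49 mm

At z = 3.6 mm: the cube (footprint 19.5×29) is included at this height (perimeter 97.00 mm); the r=11.5 cylinder at (7, 2.5) gives a regular 32-gon of circumradius 11.5 (constant along its height) (perimeter = 2·32·11.500·sin(180°/32) = 72.14 mm); the 22.5×21.5 cube at (10, -2) contributes its full rectangle (perimeter 88.00 mm); Subtracting the remaining from the first: starting from the 19.5×29 cube, the r=11.5 cylinder at (7, 2.5) partially overlaps it — only the 224.07 mm² overlap (of its 412.81 mm²) is removed, clipping the outline; the 22.5×21.5 cube at (10, -2) partially overlaps it — only the 95.11 mm² overlap (of its 483.75 mm²) is removed, clipping the outline — boundary = 72.49 mm; the cube at (5, 9) does not reach this height (z outside [10, 23]); Subtracting the remaining from the first: none of the subtracted shapes is present at this height, so the result so far is unchanged — boundary = 72.49 mm. Overall, the cross-section is a single solid region. Total boundary length (outer) = 72.49 mm.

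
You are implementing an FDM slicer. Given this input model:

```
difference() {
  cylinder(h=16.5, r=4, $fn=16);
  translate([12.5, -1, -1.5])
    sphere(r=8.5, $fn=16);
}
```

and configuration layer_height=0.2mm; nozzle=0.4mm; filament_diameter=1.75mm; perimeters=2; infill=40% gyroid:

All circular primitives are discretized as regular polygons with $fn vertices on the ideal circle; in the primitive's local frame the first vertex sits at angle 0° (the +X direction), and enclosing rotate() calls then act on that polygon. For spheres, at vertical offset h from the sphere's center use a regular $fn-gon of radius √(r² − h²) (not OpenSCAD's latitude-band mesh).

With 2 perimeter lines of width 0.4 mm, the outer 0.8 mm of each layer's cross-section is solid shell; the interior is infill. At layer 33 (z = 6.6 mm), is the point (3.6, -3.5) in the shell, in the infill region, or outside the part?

outside

At z = 6.6 mm: the r=4 cylinder contributes a regular 16-gon of circumradius 4; the r=8.5 sphere at (12.5, -1) contributes a regular 16-gon of circumradius √(8.5²−8.1²) = 2.577; After the difference (first − rest): starting from the r=4 cylinder, the r=8.5 sphere at (12.5, -1) misses the remaining region (no effect) — 1 connected region. Overall, the cross-section is a single solid region. The nearest boundary edge runs (3.70, -1.53)→(2.83, -2.83); distance from the point to it = 1.02 mm. The point is not inside any of the regions above, so it lies outside the cross-section (1.02 mm from the nearest boundary).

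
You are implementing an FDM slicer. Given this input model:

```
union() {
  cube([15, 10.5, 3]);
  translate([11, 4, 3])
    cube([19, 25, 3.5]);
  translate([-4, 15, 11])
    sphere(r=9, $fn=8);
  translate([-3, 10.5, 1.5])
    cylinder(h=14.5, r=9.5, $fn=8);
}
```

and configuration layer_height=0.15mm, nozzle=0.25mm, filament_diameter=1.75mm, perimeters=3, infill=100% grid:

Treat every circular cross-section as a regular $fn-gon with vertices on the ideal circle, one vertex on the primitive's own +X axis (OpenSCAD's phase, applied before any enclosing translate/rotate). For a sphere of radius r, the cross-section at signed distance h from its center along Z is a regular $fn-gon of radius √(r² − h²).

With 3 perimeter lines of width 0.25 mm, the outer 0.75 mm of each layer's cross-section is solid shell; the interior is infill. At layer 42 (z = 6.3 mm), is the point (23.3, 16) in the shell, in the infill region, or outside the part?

infill

At z = 6.3 mm: the cube is not intersected at this z (z outside [0, 3]); the cube at (11, 4) is present — its section is the full 19×25 rectangle; the r=9 sphere at (-4, 15) contributes a regular 8-gon of circumradius √(9²−4.7²) = 7.675; the cylinder at (-3, 10.5): section is a regular 8-gon, circumradius r=9.5; Combining (union): the regions partially overlap (shared area 130.82 mm²), so overlapping operands fuse into one piece — 2 connected regions. Overall, the cross-section has 2 separate islands. The nearest boundary edge runs (30.00, 29.00)→(30.00, 4.00); distance from the point to it = 6.70 mm. (Shell/infill is judged within the island containing the point — the largest one.) The point is inside the cross-section and 6.70 mm from the nearest boundary — more than the 0.75 mm shell width (3 × 0.25), so it's in the infill interior.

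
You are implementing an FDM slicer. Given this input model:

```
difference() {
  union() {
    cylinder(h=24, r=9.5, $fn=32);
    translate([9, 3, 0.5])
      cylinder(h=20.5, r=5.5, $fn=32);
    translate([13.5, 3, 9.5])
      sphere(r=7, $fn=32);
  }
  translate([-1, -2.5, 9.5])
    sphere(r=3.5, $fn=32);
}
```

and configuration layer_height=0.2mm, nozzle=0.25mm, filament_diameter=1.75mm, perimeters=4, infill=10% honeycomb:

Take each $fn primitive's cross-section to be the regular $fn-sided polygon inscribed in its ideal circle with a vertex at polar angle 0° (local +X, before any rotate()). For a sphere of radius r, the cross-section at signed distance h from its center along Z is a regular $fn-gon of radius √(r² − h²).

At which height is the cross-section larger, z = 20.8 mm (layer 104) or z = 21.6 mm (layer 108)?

Layer 104 (z = 20.8): the cylinder: section is a regular 32-gon, circumradius r=9.5 (area = (32/2)·9.500²·sin(360°/32) = 281.71 mm²); the r=5.5 cylinder at (9, 3) gives a regular 32-gon of circumradius 5.5 (constant along its height) (area = (32/2)·5.500²·sin(360°/32) = 94.42 mm²); the sphere at (13.5, 3) is not intersected at this z (|z−center|=11.300 > r=7); Combining (union): the regions partially overlap — summed areas 376.13 mm² minus the doubly-counted overlap 41.18 mm² gives 334.95 mm² — area = 334.95 mm²; the sphere at (-1, -2.5) is not intersected at this z (|z−center|=11.300 > r=3.5); After the difference (first − rest): none of the subtracted shapes is present at this height, so the result so far is unchanged — area = 334.95 mm². So its area = 334.95 mm². Layer 108 (z = 21.6): the r=9.5 cylinder gives a regular 32-gon of circumradius 9.5 (constant along its height) (area = (32/2)·9.500²·sin(360°/32) = 281.71 mm²); the cylinder at (9, 3) does not reach this height (z outside [0.5, 21]); the sphere at (13.5, 3) is absent (|z−center|=12.100 > r=7); Combining (union): only the r=9.5 cylinder is present, so the union is just that shape — area = 281.71 mm²; the sphere at (-1, -2.5) is absent (|z−center|=12.100 > r=3.5); Subtracting the remaining from the first: none of the subtracted shapes is present at this height, so the result so far is unchanged — area = 281.71 mm². So its area = 281.71 mm². Layer 104 is larger (334.95 vs 281.71 mm²).

layer 104 (z = 20.8 mm)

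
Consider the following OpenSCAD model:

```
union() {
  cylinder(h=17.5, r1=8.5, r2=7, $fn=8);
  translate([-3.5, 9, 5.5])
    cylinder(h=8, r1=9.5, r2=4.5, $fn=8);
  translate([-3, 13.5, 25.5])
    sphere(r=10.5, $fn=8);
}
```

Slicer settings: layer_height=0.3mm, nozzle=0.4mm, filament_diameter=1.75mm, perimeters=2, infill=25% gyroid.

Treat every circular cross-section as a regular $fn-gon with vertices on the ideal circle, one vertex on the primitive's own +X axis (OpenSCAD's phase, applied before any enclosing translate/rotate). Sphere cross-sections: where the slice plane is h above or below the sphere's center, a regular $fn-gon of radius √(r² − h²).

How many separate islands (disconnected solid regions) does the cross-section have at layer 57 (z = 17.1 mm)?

2

At z = 17.1 mm: the cone contributes a regular 8-gon of circumradius 7.034 (interpolated between r1=8.5 and r2=7 at t=0.977); the cone at (-3.5, 9) is absent (z outside [5.5, 13.5]); the r=10.5 sphere at (-3, 13.5) contributes a regular 8-gon of circumradius √(10.5²−8.4²) = 6.300; Merging all regions: the 2 present regions are separate (no shared area or edge), so areas and boundary lengths simply add and each stays a separate island — 2 connected regions. Overall, the cross-section has 2 separate islands. Island count = 2.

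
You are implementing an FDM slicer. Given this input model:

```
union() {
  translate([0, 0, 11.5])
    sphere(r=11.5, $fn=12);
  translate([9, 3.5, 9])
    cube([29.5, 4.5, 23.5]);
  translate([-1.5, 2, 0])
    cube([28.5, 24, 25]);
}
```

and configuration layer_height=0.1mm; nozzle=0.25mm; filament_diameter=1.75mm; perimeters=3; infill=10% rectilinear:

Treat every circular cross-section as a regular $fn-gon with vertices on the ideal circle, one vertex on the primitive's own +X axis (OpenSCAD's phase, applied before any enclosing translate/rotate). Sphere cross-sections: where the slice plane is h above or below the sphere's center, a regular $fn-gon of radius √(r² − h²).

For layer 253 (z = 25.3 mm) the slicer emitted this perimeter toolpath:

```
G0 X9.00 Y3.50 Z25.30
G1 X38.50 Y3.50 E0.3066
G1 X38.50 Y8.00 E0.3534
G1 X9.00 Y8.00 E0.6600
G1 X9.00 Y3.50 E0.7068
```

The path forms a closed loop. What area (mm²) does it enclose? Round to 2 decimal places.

132.75 mm²

Apply the shoelace formula to the sequence of (X, Y) vertices; enclosed area = 132.75 mm².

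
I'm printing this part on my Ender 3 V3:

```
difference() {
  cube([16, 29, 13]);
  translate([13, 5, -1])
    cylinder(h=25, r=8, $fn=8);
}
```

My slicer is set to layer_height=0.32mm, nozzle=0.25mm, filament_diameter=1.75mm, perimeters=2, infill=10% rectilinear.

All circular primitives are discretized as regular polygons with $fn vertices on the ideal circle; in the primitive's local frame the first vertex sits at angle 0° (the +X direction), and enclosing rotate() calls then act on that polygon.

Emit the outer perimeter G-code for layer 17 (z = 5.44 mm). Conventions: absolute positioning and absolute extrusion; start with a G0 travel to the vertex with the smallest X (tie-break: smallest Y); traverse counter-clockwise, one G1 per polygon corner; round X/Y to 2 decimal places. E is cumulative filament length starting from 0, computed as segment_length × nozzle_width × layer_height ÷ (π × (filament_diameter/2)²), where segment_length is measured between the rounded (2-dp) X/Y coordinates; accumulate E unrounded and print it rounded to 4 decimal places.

At z = 5.44 mm: the cube is present — its section is the full 16×29 rectangle; the r=8 cylinder at (13, 5) contributes a regular 8-gon of circumradius 8; Subtracting the remaining from the first: starting from the 16×29 cube, the r=8 cylinder at (13, 5) partially overlaps it — only the 117.21 mm² overlap (of its 181.02 mm²) is removed, clipping the outline — 1 connected region. The outline is a single polygon with 8 vertices. Extrusion per mm of travel: 0.25 × 0.32 / (π × 0.875²) = 0.033260. Accumulating E over each segment gives final E = 3.0006.

G0 X0.00 Y0.00 Z5.44
G1 X7.07 Y0.00 E0.2351
G1 X5.00 Y5.00 E0.4151
G1 X7.34 Y10.66 E0.6188
G1 X13.00 Y13.00 E0.8226
G1 X16.00 Y11.76 E0.9305
G1 X16.00 Y29.00 E1.5039
G1 X0.00 Y29.00 E2.0361
G1 X0.00 Y0.00 E3.0006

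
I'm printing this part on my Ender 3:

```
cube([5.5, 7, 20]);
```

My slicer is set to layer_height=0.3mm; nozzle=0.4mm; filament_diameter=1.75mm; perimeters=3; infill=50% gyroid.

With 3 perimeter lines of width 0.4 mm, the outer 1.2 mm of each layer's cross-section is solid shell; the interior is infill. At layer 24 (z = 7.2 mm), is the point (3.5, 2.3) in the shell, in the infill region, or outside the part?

infill

At z = 7.2 mm: the 5.5×7 cube contributes its full rectangle. Overall, the cross-section is a single solid region. The nearest boundary edge runs (5.50, 0.00)→(5.50, 7.00); distance from the point to it = 2.00 mm. The point is inside the cross-section and 2.00 mm from the nearest boundary — more than the 1.2 mm shell width (3 × 0.4), so it's in the infill interior.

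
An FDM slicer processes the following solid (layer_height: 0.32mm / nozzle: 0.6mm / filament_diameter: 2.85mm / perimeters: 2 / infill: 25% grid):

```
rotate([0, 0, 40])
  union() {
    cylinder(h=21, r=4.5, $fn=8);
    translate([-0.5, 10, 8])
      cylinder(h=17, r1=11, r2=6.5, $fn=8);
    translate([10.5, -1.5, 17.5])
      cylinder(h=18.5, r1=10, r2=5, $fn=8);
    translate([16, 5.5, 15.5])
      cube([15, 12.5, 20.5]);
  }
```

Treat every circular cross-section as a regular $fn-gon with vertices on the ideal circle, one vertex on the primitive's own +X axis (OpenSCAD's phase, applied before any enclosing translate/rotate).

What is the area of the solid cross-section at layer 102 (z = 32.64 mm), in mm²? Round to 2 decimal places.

At z = 32.64 mm: the cylinder is absent (z outside [0, 21]); the cone at (-0.5, 10) does not reach this height (z outside [8, 25]); the cone at (10.5, -1.5): at t=0.818 of its height the radius interpolates to r₁+(r₂−r₁)t = 5.908, giving a regular 8-gon of that circumradius (area = (8/2)·5.908²·sin(360°/8) = 98.73 mm²); the 15×12.5 cube at (16, 5.5) contributes its full rectangle (area 187.50 mm²); Taking the union: the 2 present regions are separate (no shared area or edge), so areas and boundary lengths simply add and each stays a separate island — area = 286.23 mm²; (whole slice rotated 40° about Z — lengths, areas and connectivity unchanged). Overall, the cross-section has 2 separate islands. Net area = 286.23 mm².

286.23 mm²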